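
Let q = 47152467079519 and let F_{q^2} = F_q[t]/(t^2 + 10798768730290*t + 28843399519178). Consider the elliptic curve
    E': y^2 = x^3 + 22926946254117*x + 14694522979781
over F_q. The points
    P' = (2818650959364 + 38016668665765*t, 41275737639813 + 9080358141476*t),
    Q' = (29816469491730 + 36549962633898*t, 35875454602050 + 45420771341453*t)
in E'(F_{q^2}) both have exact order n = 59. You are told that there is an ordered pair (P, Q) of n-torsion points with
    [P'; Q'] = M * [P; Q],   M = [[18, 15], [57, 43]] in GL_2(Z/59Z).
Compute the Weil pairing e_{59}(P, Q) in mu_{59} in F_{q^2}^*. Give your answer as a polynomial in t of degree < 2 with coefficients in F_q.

Since e_{59}(P,P)=e_{59}(Q,Q)=1 and e_{59}(Q,P)=e_{59}(P,Q)^{-1}, expanding e_{59}(18*P + 15*Q,57*P + 43*Q) leaves e(P,Q)^det(M).
det(M) mod 59 = 37; its inverse in (Z/59)^* is 8 (check: 37*8 mod 59 = 1).
Miller loop for e_{59} over F_{47152467079519^2}: bits of 59 = 111011; 5 double steps + 4 add steps, l/v at each.
Result: e(P',Q') = 31026200381234 + 19828084361054*t.
Hence e(P,Q) = 16691159694387 + 28007896499712*t in F_{47152467079519^2}^*.

16691159694387 + 28007896499712*t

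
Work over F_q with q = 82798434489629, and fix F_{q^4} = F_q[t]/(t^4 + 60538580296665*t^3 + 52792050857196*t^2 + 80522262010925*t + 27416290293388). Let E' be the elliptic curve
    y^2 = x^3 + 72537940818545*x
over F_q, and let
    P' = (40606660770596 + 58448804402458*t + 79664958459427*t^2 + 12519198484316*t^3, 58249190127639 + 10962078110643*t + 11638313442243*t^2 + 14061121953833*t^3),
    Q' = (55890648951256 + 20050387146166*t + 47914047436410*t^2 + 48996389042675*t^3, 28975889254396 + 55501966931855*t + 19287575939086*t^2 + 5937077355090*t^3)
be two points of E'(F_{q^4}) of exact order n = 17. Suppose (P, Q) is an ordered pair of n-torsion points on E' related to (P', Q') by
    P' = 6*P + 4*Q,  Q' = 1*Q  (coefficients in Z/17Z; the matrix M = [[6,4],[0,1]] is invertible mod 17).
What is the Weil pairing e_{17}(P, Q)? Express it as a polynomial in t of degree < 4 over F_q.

9065985628699 + 70825962684262*t + 17735982508508*t^2 + 16047188201328*t^3

e_{17} is bilinear + alternating on E[17], so e_{17}(6*P + 4*Q, 1*Q) = e_{17}(P,Q)^(6*1-4*0).
det(M) mod 17 = 6; its inverse in (Z/17)^* is 3 (check: 6*3 mod 17 = 1).
Double-and-add over 10001: 5-1 doublings, 2-1 additions; each step l_{T,T}/v_{2T} or l_{T,P'}/v at Q'+S for random S.
e_{17}(P',Q') = 77599346424226 + 61771504516414*t + 15056390166695*t^2 + 79759900914529*t^3.
Finally e_{17}(P,Q) = 9065985628699 + 70825962684262*t + 17735982508508*t^2 + 16047188201328*t^3.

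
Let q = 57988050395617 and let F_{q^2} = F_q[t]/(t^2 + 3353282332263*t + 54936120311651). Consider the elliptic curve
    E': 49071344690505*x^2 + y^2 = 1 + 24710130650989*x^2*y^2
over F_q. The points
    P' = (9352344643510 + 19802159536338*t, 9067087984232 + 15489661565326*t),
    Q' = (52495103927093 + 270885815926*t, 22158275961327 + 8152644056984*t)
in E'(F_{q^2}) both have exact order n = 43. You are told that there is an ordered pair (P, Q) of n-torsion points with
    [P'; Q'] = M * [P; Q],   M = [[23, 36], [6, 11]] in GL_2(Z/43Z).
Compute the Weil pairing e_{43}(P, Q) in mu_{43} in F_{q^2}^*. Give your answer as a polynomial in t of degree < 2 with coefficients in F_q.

46377066583827 + 3249114180965*t

Alternating bilinearity on E[43] (values in mu_{43} in F_{57988050395617^2}) gives e(P',Q') = e(P,Q)^det(M).
det(M) mod 43 = 37; its inverse in (Z/43)^* is 7 (check: 37*7 mod 43 = 1).
Map (x,y)_Ed via u=(1+y)/(1-y), v=(1+y)/((1-y)x) to Montgomery A=8947697296141,B=18938298375050; then to (a',b')=(41209157581551,19630271623445).
Miller loop for e_{43} over F_{57988050395617^2}: bits of 43 = 101011; 5 double steps + 3 add steps, l/v at each.
f_P(D_Q)/f_Q(D_P) = 38252360494976 + 12806959234865*t.
Thus e_{43}(P,Q) = 46377066583827 + 3249114180965*t.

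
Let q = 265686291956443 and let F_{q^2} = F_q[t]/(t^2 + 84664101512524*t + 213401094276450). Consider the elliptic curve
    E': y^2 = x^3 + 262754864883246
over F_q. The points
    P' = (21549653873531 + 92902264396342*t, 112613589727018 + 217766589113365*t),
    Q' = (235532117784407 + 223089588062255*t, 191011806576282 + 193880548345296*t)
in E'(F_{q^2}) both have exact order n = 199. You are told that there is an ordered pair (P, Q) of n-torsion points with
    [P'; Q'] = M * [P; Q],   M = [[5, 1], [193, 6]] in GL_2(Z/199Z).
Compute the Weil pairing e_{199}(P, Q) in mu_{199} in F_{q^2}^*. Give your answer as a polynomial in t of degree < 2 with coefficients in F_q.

81171293140455 + 125479213694928*t

Alternating bilinearity on E[199] (values in mu_{199} in F_{265686291956443^2}) gives e(P',Q') = e(P,Q)^det(M).
det M = 5*6 - 1*193 = -163 = 36 (mod 199); 36^{-1} = 94 (mod 199).
Run Miller on y^2=x^3+262754864883246 over F_{265686291956443}: ladder 11000111 (8 bits); e = f_P(D_Q)/f_Q(D_P).
Miller gives e_{199}(P',Q') = 177610741205678 + 36644365986984*t in F_{265686291956443^2}.
e_{199}(P,Q) = (177610741205678 + 36644365986984*t)^{94} = 81171293140455 + 125479213694928*t.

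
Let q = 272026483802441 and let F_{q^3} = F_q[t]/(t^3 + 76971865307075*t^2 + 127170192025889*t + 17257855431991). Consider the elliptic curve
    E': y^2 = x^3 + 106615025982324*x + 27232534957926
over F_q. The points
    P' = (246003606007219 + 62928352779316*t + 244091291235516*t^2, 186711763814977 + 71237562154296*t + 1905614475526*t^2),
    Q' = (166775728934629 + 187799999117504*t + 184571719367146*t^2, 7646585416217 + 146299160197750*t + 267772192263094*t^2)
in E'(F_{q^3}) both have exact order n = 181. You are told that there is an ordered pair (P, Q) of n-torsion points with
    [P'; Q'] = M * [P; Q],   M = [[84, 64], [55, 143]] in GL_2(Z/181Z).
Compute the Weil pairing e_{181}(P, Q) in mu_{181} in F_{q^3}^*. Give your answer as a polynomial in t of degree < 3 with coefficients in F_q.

30104617009474 + 249155959261994*t + 133559328355310*t^2

Under M = [[84,64],[55,143]] in GL_2(Z/181), e_{181}(P',Q') = e_{181}(P,Q)^(84*143-64*55 mod 181).
det(M) mod 181 = 166; its inverse in (Z/181)^* is 12 (check: 166*12 mod 181 = 1).
Run Miller on y^2=x^3+106615025982324*x+27232534957926 over F_{272026483802441}: ladder 10110101 (8 bits); e = f_P(D_Q)/f_Q(D_P).
So e_{181}(P',Q') = 19758887998974 + 96847804711811*t + 4111141253046*t^2.
Finally e_{181}(P,Q) = 30104617009474 + 249155959261994*t + 133559328355310*t^2.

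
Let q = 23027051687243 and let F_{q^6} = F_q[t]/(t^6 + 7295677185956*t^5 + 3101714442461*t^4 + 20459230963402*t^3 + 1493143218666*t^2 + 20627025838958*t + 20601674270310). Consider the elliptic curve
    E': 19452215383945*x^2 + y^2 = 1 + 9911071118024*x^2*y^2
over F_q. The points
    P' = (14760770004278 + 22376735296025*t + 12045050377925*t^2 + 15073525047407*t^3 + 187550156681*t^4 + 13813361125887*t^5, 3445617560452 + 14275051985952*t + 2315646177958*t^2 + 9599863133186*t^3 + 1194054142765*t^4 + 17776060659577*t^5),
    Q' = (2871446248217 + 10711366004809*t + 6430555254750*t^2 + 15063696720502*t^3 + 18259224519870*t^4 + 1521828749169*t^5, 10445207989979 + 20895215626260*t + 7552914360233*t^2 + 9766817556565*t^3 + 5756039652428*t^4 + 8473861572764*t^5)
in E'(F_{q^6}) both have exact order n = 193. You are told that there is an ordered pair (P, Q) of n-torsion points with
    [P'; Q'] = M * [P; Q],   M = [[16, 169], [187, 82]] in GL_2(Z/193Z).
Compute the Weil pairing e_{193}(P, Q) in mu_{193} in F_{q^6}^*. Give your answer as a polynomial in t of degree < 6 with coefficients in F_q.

13817691711875 + 12443757271545*t + 4884542220387*t^2 + 17378904398346*t^3 + 14226059541585*t^4 + 14819921728329*t^5

The 193-Weil pairing on E[193] over F_{23027051687243} is alternating-bilinear: e_{193}(P',Q') = e_{193}(P,Q)^det(M).
det M = 16*82 - 169*187 = -30291 = 10 (mod 193); 10^{-1} = 58 (mod 193).
Map (x,y)_Ed via u=(1+y)/(1-y), v=(1+y)/((1-y)x) to Montgomery A=1138902447101,B=18010872673134; then to (a',b')=(20107642803532,17105223587144).
Build f_{193,P'} and f_{193,Q'} via the 8-bit ladder of 193=11000001_2; evaluate at shifted divisors; quotient in F_{23027051687243^6}.
So e_{193}(P',Q') = 15919271391177 + 12464625530276*t + 16457532408416*t^2 + 9867005067645*t^3 + 19752967456717*t^4 + 12080024164940*t^5.
Hence e(P,Q) = 13817691711875 + 12443757271545*t + 4884542220387*t^2 + 17378904398346*t^3 + 14226059541585*t^4 + 14819921728329*t^5 in F_{23027051687243^6}^*.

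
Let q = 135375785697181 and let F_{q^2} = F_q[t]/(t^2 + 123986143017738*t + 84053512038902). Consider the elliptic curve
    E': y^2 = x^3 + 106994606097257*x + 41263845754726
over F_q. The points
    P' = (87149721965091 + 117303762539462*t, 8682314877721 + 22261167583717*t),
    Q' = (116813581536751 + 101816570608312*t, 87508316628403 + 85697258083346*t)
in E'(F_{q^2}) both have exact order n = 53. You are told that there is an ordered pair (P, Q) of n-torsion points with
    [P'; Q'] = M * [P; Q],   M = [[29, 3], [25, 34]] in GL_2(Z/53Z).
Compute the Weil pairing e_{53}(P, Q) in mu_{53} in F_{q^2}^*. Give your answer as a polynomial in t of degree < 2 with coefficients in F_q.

73784870964220 + 82888721985396*t

The 53-Weil pairing on E[53] over F_{135375785697181} is alternating-bilinear: e_{53}(P',Q') = e_{53}(P,Q)^det(M).
Hence e(P,Q) = e(P',Q')^{16} where 16 = 10^{-1} mod 53.
6-bit Miller (110101) on E'/F_{135375785697181} with a'=106994606097257, b'=41263845754726: accumulate tangent/chord ratios at Q'+S and P'+S'.
Result: e(P',Q') = 55007675020559 + 86375888308329*t.
e_{53}(P,Q) = (55007675020559 + 86375888308329*t)^{16} = 73784870964220 + 82888721985396*t.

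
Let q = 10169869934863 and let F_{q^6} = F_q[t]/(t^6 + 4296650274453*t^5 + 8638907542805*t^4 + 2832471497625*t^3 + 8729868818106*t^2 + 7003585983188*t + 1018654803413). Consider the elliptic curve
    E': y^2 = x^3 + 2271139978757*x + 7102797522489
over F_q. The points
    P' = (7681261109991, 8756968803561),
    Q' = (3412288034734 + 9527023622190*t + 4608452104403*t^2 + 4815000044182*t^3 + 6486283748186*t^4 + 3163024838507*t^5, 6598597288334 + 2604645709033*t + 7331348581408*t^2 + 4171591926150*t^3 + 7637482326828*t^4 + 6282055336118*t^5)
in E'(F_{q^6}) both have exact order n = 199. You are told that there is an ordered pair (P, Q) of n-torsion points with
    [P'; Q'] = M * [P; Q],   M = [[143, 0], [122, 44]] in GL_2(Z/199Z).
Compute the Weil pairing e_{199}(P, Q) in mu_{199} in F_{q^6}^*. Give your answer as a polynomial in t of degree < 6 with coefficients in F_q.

7971261213086 + 4642727211284*t + 3720910638537*t^2 + 2655826540380*t^3 + 5219803957732*t^4 + 88916540496*t^5

e_{199}(aP+bQ,cP+dQ) = e_{199}(P,Q)^(ad-bc); with (a,b,c,d)=(143,0,122,44) this gives the det-199 law.
det M = 143*44 - 0*122 = 6292 = 123 (mod 199); 123^{-1} = 144 (mod 199).
Miller loop for e_{199} over F_{10169869934863^6}: bits of 199 = 11000111; 7 double steps + 4 add steps, l/v at each.
The quotient is 5224613850529 + 4517192600701*t + 5165225004505*t^2 + 4780779867249*t^3 + 6046832411010*t^4 + 5157813915348*t^5.
e_{199}(P,Q) = (5224613850529 + 4517192600701*t + 5165225004505*t^2 + 4780779867249*t^3 + 6046832411010*t^4 + 5157813915348*t^5)^{144} = 7971261213086 + 4642727211284*t + 3720910638537*t^2 + 2655826540380*t^3 + 5219803957732*t^4 + 88916540496*t^5.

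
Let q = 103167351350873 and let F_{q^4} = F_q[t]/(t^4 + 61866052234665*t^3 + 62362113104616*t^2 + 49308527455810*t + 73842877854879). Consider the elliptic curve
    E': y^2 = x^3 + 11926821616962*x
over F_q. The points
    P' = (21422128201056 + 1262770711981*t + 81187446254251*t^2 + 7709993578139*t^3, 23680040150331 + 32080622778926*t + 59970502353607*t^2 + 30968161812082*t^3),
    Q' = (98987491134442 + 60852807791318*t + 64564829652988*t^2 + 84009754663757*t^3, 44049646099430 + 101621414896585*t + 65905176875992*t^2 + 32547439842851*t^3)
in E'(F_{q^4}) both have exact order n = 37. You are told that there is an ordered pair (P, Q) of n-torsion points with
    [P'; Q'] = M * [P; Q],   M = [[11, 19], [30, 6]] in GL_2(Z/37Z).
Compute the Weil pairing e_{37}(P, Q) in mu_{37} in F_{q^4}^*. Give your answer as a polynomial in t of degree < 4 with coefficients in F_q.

38526279618726 + 36990772230078*t + 39119569339090*t^2 + 36014428964770*t^3

e_{37} is bilinear + alternating on E[37], so e_{37}(11*P + 19*Q, 30*P + 6*Q) = e_{37}(P,Q)^(11*6-19*30).
11*6 - 19*30 = -504; reduced mod 37: det = 14, inverse 8.
Run Miller on y^2=x^3+11926821616962*x over F_{103167351350873}: ladder 100101 (6 bits); e = f_P(D_Q)/f_Q(D_P).
The quotient is 35803504589085 + 31075883336922*t + 15783884144720*t^2 + 16522709540108*t^3.
Hence e(P,Q) = 38526279618726 + 36990772230078*t + 39119569339090*t^2 + 36014428964770*t^3 in F_{103167351350873^4}^*.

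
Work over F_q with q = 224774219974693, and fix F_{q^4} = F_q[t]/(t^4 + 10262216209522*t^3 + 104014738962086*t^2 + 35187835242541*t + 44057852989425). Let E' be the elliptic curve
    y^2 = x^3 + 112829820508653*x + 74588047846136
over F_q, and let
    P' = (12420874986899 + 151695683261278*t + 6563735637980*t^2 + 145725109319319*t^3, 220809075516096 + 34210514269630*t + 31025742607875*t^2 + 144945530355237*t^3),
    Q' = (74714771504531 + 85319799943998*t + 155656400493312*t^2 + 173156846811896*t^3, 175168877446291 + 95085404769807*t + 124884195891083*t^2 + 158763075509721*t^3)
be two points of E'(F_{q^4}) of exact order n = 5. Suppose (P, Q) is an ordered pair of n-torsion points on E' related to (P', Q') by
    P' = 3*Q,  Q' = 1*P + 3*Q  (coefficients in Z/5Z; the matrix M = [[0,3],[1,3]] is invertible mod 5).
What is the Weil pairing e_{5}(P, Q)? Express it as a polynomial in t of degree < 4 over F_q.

Since e_{5}(P,P)=e_{5}(Q,Q)=1 and e_{5}(Q,P)=e_{5}(P,Q)^{-1}, expanding e_{5}(3*Q,1*P + 3*Q) leaves e(P,Q)^det(M).
det(M) mod 5 = 2; its inverse in (Z/5)^* is 3 (check: 2*3 mod 5 = 1).
Build f_{5,P'} and f_{5,Q'} via the 3-bit ladder of 5=101_2; evaluate at shifted divisors; quotient in F_{224774219974693^4}.
Result: e(P',Q') = 105191900399656 + 9490338387355*t + 41778470053204*t^2 + 142126341046844*t^3.
Thus e_{5}(P,Q) = 80634487678586 + 86913708879806*t + 178849462481431*t^2 + 67718666164758*t^3.

80634487678586 + 86913708879806*t + 178849462481431*t^2 + 67718666164758*t^3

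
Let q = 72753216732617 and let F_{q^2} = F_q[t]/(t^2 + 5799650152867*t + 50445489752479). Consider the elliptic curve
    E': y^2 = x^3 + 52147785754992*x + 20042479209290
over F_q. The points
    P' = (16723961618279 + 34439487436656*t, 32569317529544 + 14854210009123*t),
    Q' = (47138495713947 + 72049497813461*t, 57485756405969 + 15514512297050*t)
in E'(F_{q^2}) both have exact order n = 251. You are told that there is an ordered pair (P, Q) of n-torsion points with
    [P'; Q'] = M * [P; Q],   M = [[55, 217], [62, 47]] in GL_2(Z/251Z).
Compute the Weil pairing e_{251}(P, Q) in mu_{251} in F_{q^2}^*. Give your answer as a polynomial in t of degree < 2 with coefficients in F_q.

18038214847855 + 54185655242937*t

e_{251}(aP+bQ,cP+dQ) = e_{251}(P,Q)^(ad-bc); with (a,b,c,d)=(55,217,62,47) this gives the det-251 law.
So e_{251}(P,Q) = e_{251}(P',Q')^{142}, since 175*142 = 1 mod 251.
Build f_{251,P'} and f_{251,Q'} via the 8-bit ladder of 251=11111011_2; evaluate at shifted divisors; quotient in F_{72753216732617^2}.
Miller gives e_{251}(P',Q') = 53087178371831 + 29158133549177*t in F_{72753216732617^2}.
Hence e(P,Q) = 18038214847855 + 54185655242937*t in F_{72753216732617^2}^*.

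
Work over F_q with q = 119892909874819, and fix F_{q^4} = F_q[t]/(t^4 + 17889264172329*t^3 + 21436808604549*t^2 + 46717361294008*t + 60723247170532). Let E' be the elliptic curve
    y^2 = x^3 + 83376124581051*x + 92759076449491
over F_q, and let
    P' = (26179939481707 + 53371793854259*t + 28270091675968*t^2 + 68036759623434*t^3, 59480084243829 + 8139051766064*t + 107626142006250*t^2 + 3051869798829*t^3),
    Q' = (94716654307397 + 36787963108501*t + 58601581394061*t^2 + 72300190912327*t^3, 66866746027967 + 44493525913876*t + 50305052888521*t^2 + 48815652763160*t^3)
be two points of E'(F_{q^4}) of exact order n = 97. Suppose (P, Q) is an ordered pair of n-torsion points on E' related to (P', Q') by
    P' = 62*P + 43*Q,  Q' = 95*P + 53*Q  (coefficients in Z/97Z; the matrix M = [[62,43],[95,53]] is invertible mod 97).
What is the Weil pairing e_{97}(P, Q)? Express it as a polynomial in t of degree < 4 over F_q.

e_{97} is bilinear + alternating on E[97], so e_{97}(62*P + 43*Q, 95*P + 53*Q) = e_{97}(P,Q)^(62*53-43*95).
So e_{97}(P,Q) = e_{97}(P',Q')^{59}, since 74*59 = 1 mod 97.
n = 97 = (1100001)_2 (7 bits, wt 3); accumulate f_{97,P'}(Q'+S)/f_{97,P'}(S) along the 6-step ladder.
e_{97}(P',Q') = 69151386032416 + 96491700880491*t + 13798310166560*t^2 + 43174724665265*t^3.
e_{97}(P,Q) = (69151386032416 + 96491700880491*t + 13798310166560*t^2 + 43174724665265*t^3)^{59} = 5994661371758 + 65558560528230*t + 92799913937671*t^2 + 92869945598646*t^3.

5994661371758 + 65558560528230*t + 92799913937671*t^2 + 92869945598646*t^3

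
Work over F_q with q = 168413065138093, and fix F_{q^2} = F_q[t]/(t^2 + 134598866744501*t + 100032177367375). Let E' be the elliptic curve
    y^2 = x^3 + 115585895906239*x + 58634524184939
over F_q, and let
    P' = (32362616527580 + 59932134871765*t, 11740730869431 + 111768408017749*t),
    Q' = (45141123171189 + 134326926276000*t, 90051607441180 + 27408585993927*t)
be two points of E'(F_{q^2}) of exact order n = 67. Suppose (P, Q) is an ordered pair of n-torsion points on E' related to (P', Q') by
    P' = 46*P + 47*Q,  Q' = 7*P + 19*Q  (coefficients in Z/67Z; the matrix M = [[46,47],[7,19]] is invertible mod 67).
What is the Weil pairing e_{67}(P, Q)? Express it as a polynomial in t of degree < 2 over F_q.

Since e_{67}(P,P)=e_{67}(Q,Q)=1 and e_{67}(Q,P)=e_{67}(P,Q)^{-1}, expanding e_{67}(46*P + 47*Q,7*P + 19*Q) leaves e(P,Q)^det(M).
Hence e(P,Q) = e(P',Q')^{15} where 15 = 9^{-1} mod 67.
7-bit Miller (1000011) on E'/F_{168413065138093} with a'=115585895906239, b'=58634524184939: accumulate tangent/chord ratios at Q'+S and P'+S'.
e_{67}(P',Q') = 163949056302794 + 54887590401304*t.
Raise to 15: e(P,Q) = 58752591059951 + 71209202186905*t in mu_{67}.

58752591059951 + 71209202186905*t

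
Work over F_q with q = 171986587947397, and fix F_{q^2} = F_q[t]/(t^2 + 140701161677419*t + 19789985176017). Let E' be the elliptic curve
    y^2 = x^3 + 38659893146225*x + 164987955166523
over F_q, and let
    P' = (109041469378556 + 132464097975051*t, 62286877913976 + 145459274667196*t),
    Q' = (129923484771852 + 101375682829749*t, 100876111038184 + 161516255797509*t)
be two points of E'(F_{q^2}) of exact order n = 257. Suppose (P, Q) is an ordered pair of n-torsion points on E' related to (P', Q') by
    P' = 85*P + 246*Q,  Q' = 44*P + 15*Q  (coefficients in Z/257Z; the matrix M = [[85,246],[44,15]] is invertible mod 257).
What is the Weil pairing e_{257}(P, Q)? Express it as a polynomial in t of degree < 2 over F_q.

12996073029651 + 126798578775111*t

Since e_{257}(P,P)=e_{257}(Q,Q)=1 and e_{257}(Q,P)=e_{257}(P,Q)^{-1}, expanding e_{257}(85*P + 246*Q,44*P + 15*Q) leaves e(P,Q)^det(M).
Hence e(P,Q) = e(P',Q')^{212} where 212 = 217^{-1} mod 257.
9-bit Miller (100000001) on E'/F_{171986587947397} with a'=38659893146225, b'=164987955166523: accumulate tangent/chord ratios at Q'+S and P'+S'.
Result: e(P',Q') = 152736926795338 + 17864898712419*t.
Raise to 212: e(P,Q) = 12996073029651 + 126798578775111*t in mu_{257}.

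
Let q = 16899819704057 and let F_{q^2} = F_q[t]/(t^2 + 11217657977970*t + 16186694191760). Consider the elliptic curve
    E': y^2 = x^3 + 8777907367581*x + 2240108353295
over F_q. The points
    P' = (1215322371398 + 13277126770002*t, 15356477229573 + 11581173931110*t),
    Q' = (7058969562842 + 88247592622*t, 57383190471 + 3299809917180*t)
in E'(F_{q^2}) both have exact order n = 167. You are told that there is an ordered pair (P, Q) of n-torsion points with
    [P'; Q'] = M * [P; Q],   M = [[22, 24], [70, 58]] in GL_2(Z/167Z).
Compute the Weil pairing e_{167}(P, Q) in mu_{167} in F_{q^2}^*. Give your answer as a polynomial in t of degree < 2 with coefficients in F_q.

6454297665107 + 4034979034897*t

The 167-Weil pairing on E[167] over F_{16899819704057} is alternating-bilinear: e_{167}(P',Q') = e_{167}(P,Q)^det(M).
Hence e(P,Q) = e(P',Q')^{31} where 31 = 97^{-1} mod 167.
Build f_{167,P'} and f_{167,Q'} via the 8-bit ladder of 167=10100111_2; evaluate at shifted divisors; quotient in F_{16899819704057^2}.
Result: e(P',Q') = 3339629475217 + 12797742177314*t.
e_{167}(P,Q) = (3339629475217 + 12797742177314*t)^{31} = 6454297665107 + 4034979034897*t.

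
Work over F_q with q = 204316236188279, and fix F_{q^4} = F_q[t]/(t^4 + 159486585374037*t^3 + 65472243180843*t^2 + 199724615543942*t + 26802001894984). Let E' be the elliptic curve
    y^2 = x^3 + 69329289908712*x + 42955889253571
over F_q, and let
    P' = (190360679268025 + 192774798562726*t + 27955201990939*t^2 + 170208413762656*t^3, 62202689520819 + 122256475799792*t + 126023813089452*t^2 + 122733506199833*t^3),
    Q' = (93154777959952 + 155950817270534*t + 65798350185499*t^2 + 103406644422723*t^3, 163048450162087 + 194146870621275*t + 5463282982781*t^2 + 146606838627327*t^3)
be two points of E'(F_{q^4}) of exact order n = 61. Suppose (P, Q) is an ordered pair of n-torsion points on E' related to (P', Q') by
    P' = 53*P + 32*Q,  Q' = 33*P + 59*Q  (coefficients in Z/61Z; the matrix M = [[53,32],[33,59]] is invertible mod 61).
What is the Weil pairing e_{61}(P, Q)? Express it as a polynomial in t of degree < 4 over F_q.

e_{61} is bilinear + alternating on E[61], so e_{61}(53*P + 32*Q, 33*P + 59*Q) = e_{61}(P,Q)^(53*59-32*33).
det M = 53*59 - 32*33 = 2071 = 58 (mod 61); 58^{-1} = 20 (mod 61).
Build f_{61,P'} and f_{61,Q'} via the 6-bit ladder of 61=111101_2; evaluate at shifted divisors; quotient in F_{204316236188279^4}.
f_P(D_Q)/f_Q(D_P) = 62044334940244 + 68385657645825*t + 203843519015749*t^2 + 78316753790049*t^3.
Finally e_{61}(P,Q) = 23680036147475 + 157656314646126*t + 117045021304352*t^2 + 20781554750701*t^3.

23680036147475 + 157656314646126*t + 117045021304352*t^2 + 20781554750701*t^3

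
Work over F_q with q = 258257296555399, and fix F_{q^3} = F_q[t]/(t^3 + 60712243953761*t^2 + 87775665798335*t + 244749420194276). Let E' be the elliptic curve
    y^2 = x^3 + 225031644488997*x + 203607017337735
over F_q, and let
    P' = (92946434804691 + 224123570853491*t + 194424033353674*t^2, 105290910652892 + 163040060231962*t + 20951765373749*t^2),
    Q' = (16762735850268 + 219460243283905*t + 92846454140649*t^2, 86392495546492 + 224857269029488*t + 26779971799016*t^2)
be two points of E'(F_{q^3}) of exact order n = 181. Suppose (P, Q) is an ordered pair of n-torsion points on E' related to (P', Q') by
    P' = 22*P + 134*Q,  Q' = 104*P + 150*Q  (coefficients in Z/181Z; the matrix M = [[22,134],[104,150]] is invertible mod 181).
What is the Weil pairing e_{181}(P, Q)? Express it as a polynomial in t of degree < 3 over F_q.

3404898847099 + 130782725262399*t + 238720444422334*t^2

Alternating bilinearity on E[181] (values in mu_{181} in F_{258257296555399^3}) gives e(P',Q') = e(P,Q)^det(M).
Hence e(P,Q) = e(P',Q')^{80} where 80 = 43^{-1} mod 181.
8-bit Miller (10110101) on E'/F_{258257296555399} with a'=225031644488997, b'=203607017337735: accumulate tangent/chord ratios at Q'+S and P'+S'.
e_{181}(P',Q') = 43404308689020 + 161257130643097*t + 170103149760792*t^2.
Thus e_{181}(P,Q) = 3404898847099 + 130782725262399*t + 238720444422334*t^2.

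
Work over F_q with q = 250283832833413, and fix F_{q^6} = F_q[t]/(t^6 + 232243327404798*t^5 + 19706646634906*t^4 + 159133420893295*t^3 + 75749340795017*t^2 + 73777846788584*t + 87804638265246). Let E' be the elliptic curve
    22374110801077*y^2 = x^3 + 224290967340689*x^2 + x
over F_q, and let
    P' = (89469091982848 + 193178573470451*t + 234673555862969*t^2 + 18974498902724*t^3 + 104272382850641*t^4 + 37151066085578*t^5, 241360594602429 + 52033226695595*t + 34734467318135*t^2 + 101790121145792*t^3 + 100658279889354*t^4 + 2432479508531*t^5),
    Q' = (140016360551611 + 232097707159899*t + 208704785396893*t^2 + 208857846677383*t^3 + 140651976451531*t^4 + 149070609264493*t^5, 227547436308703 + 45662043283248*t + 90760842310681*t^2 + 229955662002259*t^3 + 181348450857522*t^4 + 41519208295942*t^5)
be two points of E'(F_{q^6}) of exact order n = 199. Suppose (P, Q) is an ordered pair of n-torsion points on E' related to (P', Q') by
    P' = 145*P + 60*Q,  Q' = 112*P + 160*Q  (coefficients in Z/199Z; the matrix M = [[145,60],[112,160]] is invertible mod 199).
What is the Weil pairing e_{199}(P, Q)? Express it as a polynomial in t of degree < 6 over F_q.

e_{199} is bilinear + alternating on E[199], so e_{199}(145*P + 60*Q, 112*P + 160*Q) = e_{199}(P,Q)^(145*160-60*112).
Inverting 162 mod 199: 43. Thus e_{199}(P,Q) = e(P',Q')^{43}.
Montgomery->Weierstrass: x_W = 22206206891571*x+167634030010545, y_W=22206206891571*y on F_{250283832833413}; lands on y^2=x^3+172562455826323*x+128028909910853.
Run Miller on y^2=x^3+172562455826323*x+128028909910853 over F_{250283832833413}: ladder 11000111 (8 bits); e = f_P(D_Q)/f_Q(D_P).
e_{199}(P',Q') = 135887677631037 + 184125297025780*t + 68128551009763*t^2 + 44158133837015*t^3 + 148588342955996*t^4 + 216282796240232*t^5.
Raise to 43: e(P,Q) = 216819794504692 + 139297433545656*t + 96419522045153*t^2 + 90207006024758*t^3 + 151670991952371*t^4 + 14162931703087*t^5 in mu_{199}.

216819794504692 + 139297433545656*t + 96419522045153*t^2 + 90207006024758*t^3 + 151670991952371*t^4 + 14162931703087*t^5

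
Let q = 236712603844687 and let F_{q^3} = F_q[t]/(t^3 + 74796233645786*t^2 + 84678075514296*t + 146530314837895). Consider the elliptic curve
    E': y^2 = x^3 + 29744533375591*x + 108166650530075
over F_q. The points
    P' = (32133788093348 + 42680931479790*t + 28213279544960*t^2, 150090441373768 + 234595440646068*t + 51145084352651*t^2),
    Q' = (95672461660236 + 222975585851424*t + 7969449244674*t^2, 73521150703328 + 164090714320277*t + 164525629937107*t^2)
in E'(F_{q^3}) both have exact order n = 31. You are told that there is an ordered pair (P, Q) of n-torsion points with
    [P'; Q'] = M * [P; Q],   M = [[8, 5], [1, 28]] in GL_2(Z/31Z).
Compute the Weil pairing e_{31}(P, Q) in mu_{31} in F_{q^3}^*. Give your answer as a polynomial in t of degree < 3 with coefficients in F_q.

Under M = [[8,5],[1,28]] in GL_2(Z/31), e_{31}(P',Q') = e_{31}(P,Q)^(8*28-5*1 mod 31).
det M = 8*28 - 5*1 = 219 = 2 (mod 31); 2^{-1} = 16 (mod 31).
n = 31 = (11111)_2 (5 bits, wt 5); accumulate f_{31,P'}(Q'+S)/f_{31,P'}(S) along the 4-step ladder.
Miller gives e_{31}(P',Q') = 122069470983442 + 177411719969919*t + 134303012801465*t^2 in F_{236712603844687^3}.
Thus e_{31}(P,Q) = 153330704469824 + 102090509611911*t + 135934866111308*t^2.

153330704469824 + 102090509611911*t + 135934866111308*t^2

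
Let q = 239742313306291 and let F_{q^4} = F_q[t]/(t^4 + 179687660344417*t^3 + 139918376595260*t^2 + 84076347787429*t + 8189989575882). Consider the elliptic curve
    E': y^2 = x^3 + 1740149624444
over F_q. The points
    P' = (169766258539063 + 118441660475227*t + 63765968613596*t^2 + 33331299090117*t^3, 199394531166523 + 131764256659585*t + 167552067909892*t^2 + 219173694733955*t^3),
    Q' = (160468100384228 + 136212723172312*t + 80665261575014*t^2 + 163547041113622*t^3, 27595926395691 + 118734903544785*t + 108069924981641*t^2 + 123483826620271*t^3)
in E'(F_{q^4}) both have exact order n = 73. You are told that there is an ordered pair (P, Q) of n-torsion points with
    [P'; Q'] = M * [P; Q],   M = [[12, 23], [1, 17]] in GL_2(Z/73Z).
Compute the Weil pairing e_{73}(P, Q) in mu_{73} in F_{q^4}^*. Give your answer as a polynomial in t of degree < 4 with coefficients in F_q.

Under M = [[12,23],[1,17]] in GL_2(Z/73), e_{73}(P',Q') = e_{73}(P,Q)^(12*17-23*1 mod 73).
det(M) mod 73 = 35; its inverse in (Z/73)^* is 48 (check: 35*48 mod 73 = 1).
Double-and-add over 1001001: 7-1 doublings, 3-1 additions; each step l_{T,T}/v_{2T} or l_{T,P'}/v at Q'+S for random S.
e_{73}(P',Q') = 200129685743960 + 80248492582698*t + 169724134800656*t^2 + 170122382307563*t^3.
Hence e(P,Q) = 230754588213037 + 8119354133102*t + 43872308494919*t^2 + 28677613605808*t^3 in F_{239742313306291^4}^*.

230754588213037 + 8119354133102*t + 43872308494919*t^2 + 28677613605808*t^3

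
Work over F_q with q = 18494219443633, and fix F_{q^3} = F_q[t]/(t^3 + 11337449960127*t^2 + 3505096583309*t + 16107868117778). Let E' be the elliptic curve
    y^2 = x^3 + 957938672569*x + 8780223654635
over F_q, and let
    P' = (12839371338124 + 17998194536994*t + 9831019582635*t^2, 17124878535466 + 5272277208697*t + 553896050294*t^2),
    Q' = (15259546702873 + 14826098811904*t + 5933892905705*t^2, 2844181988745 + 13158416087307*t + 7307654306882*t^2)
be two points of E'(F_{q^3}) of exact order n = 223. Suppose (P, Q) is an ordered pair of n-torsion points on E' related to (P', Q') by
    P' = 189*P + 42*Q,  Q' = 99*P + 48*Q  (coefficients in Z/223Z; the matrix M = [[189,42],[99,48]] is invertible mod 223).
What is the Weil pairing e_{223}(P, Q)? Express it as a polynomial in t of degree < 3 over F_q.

The 223-Weil pairing on E[223] over F_{18494219443633} is alternating-bilinear: e_{223}(P',Q') = e_{223}(P,Q)^det(M).
det(M) mod 223 = 8; its inverse in (Z/223)^* is 28 (check: 8*28 mod 223 = 1).
Miller loop for e_{223} over F_{18494219443633^3}: bits of 223 = 11011111; 7 double steps + 6 add steps, l/v at each.
e_{223}(P',Q') = 3200856990362 + 2610366213161*t + 4947040922026*t^2.
Thus e_{223}(P,Q) = 9933468027595 + 5123127409103*t + 15728440354336*t^2.

9933468027595 + 5123127409103*t + 15728440354336*t^2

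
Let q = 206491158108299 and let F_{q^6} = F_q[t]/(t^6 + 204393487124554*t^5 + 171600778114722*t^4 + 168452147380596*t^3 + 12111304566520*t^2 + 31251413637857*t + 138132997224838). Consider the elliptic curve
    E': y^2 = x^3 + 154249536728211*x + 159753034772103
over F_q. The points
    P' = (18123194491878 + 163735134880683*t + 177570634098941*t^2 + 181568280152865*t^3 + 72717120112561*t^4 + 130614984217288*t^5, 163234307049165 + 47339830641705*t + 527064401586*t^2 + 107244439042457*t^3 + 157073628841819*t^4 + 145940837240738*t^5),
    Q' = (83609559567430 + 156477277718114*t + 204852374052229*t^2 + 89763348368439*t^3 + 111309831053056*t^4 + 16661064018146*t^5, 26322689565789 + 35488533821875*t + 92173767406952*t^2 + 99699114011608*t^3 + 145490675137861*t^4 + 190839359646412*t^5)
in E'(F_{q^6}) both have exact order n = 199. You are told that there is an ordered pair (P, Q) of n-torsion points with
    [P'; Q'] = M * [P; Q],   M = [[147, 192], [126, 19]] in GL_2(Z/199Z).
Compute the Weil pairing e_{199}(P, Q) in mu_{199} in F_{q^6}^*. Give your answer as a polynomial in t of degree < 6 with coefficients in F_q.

The 199-Weil pairing on E[199] over F_{206491158108299} is alternating-bilinear: e_{199}(P',Q') = e_{199}(P,Q)^det(M).
det M = 147*19 - 192*126 = -21399 = 93 (mod 199); 93^{-1} = 107 (mod 199).
n = 199 = (11000111)_2 (8 bits, wt 5); accumulate f_{199,P'}(Q'+S)/f_{199,P'}(S) along the 7-step ladder.
So e_{199}(P',Q') = 150021077962515 + 168486500563045*t + 191837930991977*t^2 + 174463723218185*t^3 + 163837426386496*t^4 + 29734134659234*t^5.
Raise to 107: e(P,Q) = 35361443525243 + 76153675552626*t + 76777257701739*t^2 + 37025125195865*t^3 + 5146079615042*t^4 + 97214941523901*t^5 in mu_{199}.

35361443525243 + 76153675552626*t + 76777257701739*t^2 + 37025125195865*t^3 + 5146079615042*t^4 + 97214941523901*t^5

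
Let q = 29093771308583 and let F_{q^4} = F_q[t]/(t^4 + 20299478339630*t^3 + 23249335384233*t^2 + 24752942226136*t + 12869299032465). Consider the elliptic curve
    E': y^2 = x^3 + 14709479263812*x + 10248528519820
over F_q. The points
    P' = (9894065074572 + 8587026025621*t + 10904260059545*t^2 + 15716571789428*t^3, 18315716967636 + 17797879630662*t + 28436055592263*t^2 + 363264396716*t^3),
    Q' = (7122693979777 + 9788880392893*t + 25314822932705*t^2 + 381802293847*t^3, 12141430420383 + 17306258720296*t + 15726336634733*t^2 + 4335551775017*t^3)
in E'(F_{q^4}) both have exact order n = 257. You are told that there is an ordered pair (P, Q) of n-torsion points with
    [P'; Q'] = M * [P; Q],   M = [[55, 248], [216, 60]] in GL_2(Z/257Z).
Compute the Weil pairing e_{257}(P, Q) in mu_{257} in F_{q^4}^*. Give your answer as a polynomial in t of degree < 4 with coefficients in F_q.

e_{257}(aP+bQ,cP+dQ) = e_{257}(P,Q)^(ad-bc); with (a,b,c,d)=(55,248,216,60) this gives the det-257 law.
det(M) mod 257 = 104; its inverse in (Z/257)^* is 215 (check: 104*215 mod 257 = 1).
9-bit Miller (100000001) on E'/F_{29093771308583} with a'=14709479263812, b'=10248528519820: accumulate tangent/chord ratios at Q'+S and P'+S'.
Miller gives e_{257}(P',Q') = 8847264163499 + 23738580659570*t + 13736364646089*t^2 + 2386917532340*t^3 in F_{29093771308583^4}.
e_{257}(P,Q) = (8847264163499 + 23738580659570*t + 13736364646089*t^2 + 2386917532340*t^3)^{215} = 2961347462651 + 9958676227767*t + 4563460080298*t^2 + 6427216706453*t^3.

2961347462651 + 9958676227767*t + 4563460080298*t^2 + 6427216706453*t^3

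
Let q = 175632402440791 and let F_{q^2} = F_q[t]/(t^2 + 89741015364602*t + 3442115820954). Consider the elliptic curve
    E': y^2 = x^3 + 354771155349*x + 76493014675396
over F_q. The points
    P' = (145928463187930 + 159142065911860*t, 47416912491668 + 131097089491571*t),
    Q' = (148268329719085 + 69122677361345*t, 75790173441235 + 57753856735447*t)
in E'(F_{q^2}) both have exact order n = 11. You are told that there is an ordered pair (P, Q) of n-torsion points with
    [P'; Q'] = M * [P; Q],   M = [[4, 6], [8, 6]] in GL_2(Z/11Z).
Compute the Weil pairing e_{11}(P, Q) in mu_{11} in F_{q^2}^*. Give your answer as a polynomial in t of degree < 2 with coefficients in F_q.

Under M = [[4,6],[8,6]] in GL_2(Z/11), e_{11}(P',Q') = e_{11}(P,Q)^(4*6-6*8 mod 11).
det M = 4*6 - 6*8 = -24 = 9 (mod 11); 9^{-1} = 5 (mod 11).
Run Miller on y^2=x^3+354771155349*x+76493014675396 over F_{175632402440791}: ladder 1011 (4 bits); e = f_P(D_Q)/f_Q(D_P).
Result: e(P',Q') = 108307419659441 + 78876030585343*t.
Finally e_{11}(P,Q) = 77923324370031 + 67981161823092*t.

77923324370031 + 67981161823092*t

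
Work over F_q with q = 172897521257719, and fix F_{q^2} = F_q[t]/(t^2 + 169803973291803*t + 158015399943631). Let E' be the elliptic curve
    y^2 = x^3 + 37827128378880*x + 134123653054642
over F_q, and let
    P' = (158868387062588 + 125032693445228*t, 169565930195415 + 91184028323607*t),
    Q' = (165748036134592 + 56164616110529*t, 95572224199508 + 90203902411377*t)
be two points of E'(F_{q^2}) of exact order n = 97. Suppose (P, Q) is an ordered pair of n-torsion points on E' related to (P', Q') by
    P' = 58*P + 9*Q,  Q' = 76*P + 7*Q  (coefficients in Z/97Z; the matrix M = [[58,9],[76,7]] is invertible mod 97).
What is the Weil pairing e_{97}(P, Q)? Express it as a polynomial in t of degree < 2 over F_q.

The 97-Weil pairing on E[97] over F_{172897521257719} is alternating-bilinear: e_{97}(P',Q') = e_{97}(P,Q)^det(M).
Inverting 13 mod 97: 15. Thus e_{97}(P,Q) = e(P',Q')^{15}.
Double-and-add over 1100001: 7-1 doublings, 3-1 additions; each step l_{T,T}/v_{2T} or l_{T,P'}/v at Q'+S for random S.
Result: e(P',Q') = 125129094339567 + 98266521482586*t.
Thus e_{97}(P,Q) = 160738369034143 + 156087166831653*t.

160738369034143 + 156087166831653*t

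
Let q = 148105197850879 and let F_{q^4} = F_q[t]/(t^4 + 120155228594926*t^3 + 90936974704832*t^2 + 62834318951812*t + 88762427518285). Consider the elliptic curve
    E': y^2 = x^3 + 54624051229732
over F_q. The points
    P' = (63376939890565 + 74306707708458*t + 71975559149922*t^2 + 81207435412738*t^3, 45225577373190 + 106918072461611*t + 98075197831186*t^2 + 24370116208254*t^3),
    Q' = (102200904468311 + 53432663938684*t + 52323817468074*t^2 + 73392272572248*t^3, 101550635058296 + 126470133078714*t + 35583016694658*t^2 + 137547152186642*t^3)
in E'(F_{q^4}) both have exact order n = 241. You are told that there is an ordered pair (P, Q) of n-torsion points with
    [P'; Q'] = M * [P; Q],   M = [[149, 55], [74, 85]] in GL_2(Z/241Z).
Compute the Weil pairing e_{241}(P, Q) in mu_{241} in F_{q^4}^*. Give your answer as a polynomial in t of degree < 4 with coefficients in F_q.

e_{241} is bilinear + alternating on E[241], so e_{241}(149*P + 55*Q, 74*P + 85*Q) = e_{241}(P,Q)^(149*85-55*74).
det M = 149*85 - 55*74 = 8595 = 160 (mod 241); 160^{-1} = 119 (mod 241).
Miller loop for e_{241} over F_{148105197850879^4}: bits of 241 = 11110001; 7 double steps + 4 add steps, l/v at each.
The quotient is 541566880162 + 11813620991791*t + 1928482377417*t^2 + 43626559597301*t^3.
Finally e_{241}(P,Q) = 81261339030983 + 50045125308740*t + 143308980807441*t^2 + 106857434530124*t^3.

81261339030983 + 50045125308740*t + 143308980807441*t^2 + 106857434530124*t^3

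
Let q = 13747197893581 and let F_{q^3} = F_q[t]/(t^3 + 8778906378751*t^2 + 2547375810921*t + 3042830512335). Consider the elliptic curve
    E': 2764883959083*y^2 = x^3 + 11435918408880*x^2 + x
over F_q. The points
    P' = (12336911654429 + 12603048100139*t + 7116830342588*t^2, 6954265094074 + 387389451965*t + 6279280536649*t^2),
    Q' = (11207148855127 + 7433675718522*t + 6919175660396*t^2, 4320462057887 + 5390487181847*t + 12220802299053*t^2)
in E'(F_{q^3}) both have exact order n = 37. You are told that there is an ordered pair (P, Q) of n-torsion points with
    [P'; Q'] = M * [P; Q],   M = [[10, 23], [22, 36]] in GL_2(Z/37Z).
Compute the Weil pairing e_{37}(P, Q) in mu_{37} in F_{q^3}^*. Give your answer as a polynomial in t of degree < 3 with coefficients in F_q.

11727590577790 + 8649880398968*t + 2545904608297*t^2

Since e_{37}(P,P)=e_{37}(Q,Q)=1 and e_{37}(Q,P)=e_{37}(P,Q)^{-1}, expanding e_{37}(10*P + 23*Q,22*P + 36*Q) leaves e(P,Q)^det(M).
det M = 10*36 - 23*22 = -146 = 2 (mod 37); 2^{-1} = 19 (mod 37).
(x,y)|->(2057361964844x+2520584150932,2057361964844y) sends E' to y^2=x^3+6041324675599*x+13497943571004.
Double-and-add over 100101: 6-1 doublings, 3-1 additions; each step l_{T,T}/v_{2T} or l_{T,P'}/v at Q'+S for random S.
So e_{37}(P',Q') = 961883333052 + 10329113046222*t + 10852901269476*t^2.
(961883333052 + 10329113046222*t + 10852901269476*t^2)^{19} mod (13747197893581,f) = 11727590577790 + 8649880398968*t + 2545904608297*t^2.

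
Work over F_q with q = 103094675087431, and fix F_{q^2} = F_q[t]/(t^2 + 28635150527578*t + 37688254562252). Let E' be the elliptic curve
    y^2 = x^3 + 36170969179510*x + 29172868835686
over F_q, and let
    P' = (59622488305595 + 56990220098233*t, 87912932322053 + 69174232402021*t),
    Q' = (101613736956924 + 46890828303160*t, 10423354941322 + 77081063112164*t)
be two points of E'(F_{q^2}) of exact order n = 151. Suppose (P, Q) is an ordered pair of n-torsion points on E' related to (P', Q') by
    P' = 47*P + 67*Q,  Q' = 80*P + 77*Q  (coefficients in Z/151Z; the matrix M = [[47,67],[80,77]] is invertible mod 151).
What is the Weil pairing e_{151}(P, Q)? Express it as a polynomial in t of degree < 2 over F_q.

53511920276181 + 25689941459494*t

Alternating bilinearity on E[151] (values in mu_{151} in F_{103094675087431^2}) gives e(P',Q') = e(P,Q)^det(M).
det M = 47*77 - 67*80 = -1741 = 71 (mod 151); 71^{-1} = 134 (mod 151).
Double-and-add over 10010111: 8-1 doublings, 5-1 additions; each step l_{T,T}/v_{2T} or l_{T,P'}/v at Q'+S for random S.
e_{151}(P',Q') = 84543197055479 + 33299849706238*t.
Hence e(P,Q) = 53511920276181 + 25689941459494*t in F_{103094675087431^2}^*.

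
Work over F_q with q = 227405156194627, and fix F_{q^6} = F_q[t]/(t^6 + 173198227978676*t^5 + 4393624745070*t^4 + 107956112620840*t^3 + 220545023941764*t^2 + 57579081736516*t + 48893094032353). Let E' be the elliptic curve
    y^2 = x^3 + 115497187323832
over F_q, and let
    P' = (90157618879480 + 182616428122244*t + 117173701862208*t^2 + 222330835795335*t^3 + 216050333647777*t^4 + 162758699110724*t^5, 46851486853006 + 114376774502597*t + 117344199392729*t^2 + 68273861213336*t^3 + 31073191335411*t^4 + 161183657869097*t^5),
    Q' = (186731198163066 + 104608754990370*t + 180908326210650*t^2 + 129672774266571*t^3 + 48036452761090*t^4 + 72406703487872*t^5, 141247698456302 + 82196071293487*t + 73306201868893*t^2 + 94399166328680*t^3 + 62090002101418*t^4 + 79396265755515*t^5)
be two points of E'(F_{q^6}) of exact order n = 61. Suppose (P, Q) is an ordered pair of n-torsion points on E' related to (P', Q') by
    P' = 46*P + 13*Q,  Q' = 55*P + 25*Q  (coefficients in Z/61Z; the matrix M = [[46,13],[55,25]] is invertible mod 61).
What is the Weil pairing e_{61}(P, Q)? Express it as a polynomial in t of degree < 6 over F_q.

190528708085555 + 195362388980908*t + 152977156823564*t^2 + 217953226555663*t^3 + 3896683827321*t^4 + 143643674915589*t^5

Under M = [[46,13],[55,25]] in GL_2(Z/61), e_{61}(P',Q') = e_{61}(P,Q)^(46*25-13*55 mod 61).
So e_{61}(P,Q) = e_{61}(P',Q')^{23}, since 8*23 = 1 mod 61.
Miller loop for e_{61} over F_{227405156194627^6}: bits of 61 = 111101; 5 double steps + 4 add steps, l/v at each.
Miller gives e_{61}(P',Q') = 144491123046207 + 190097519775444*t + 12482361183031*t^2 + 226409189126295*t^3 + 178059434898908*t^4 + 136709310393366*t^5 in F_{227405156194627^6}.
e_{61}(P,Q) = (144491123046207 + 190097519775444*t + 12482361183031*t^2 + 226409189126295*t^3 + 178059434898908*t^4 + 136709310393366*t^5)^{23} = 190528708085555 + 195362388980908*t + 152977156823564*t^2 + 217953226555663*t^3 + 3896683827321*t^4 + 143643674915589*t^5.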